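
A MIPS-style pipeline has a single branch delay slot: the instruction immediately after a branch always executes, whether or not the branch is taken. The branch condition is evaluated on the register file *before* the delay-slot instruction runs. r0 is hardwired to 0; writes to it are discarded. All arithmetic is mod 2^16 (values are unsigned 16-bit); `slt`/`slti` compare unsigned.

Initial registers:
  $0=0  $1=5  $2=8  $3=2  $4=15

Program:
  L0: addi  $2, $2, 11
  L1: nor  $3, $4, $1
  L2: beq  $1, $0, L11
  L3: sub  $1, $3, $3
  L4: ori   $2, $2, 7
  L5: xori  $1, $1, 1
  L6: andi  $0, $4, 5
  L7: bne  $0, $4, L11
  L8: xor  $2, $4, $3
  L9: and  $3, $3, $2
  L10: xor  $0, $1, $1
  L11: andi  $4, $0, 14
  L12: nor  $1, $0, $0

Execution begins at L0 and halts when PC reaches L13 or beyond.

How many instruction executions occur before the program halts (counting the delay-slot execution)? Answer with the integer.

#0 addi  $2, $2, 11 ; 0/5/19/2/15
#1 nor  $3, $4, $1 ; 0/5/19/65520/15
#2 beq  $1, $0, L11 ; 0/5/19/65520/15 ; →fallthru
#3 sub  $1, $3, $3 ; 0/0/19/65520/15
#4 ori   $2, $2, 7 ; 0/0/23/65520/15
#5 xori  $1, $1, 1 ; 0/1/23/65520/15
#6 andi  $0, $4, 5 ; 0/1/23/65520/15
#7 bne  $0, $4, L11 ; 0/1/23/65520/15 ; →target
#8 xor  $2, $4, $3 ; 0/1/65535/65520/15
#11 andi  $4, $0, 14 ; 0/1/65535/65520/0
#12 nor  $1, $0, $0 ; 0/65535/65535/65520/0

11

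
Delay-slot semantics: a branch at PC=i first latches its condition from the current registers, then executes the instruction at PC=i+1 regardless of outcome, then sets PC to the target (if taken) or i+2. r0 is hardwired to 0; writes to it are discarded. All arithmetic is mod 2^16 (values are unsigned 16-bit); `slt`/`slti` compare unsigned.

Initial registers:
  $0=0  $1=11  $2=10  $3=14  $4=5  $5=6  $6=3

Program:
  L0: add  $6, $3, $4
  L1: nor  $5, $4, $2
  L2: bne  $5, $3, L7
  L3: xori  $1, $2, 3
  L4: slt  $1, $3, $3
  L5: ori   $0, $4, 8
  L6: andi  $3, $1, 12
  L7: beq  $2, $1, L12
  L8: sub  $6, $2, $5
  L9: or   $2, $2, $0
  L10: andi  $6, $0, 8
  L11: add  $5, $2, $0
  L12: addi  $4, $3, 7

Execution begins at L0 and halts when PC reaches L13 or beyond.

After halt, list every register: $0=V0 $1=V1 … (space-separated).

[0] add  $6, $3, $4  →  {$0:0, $1:11, $2:10, $3:14, $4:5, $5:6, $6:19}
[1] nor  $5, $4, $2  →  {$0:0, $1:11, $2:10, $3:14, $4:5, $5:65520, $6:19}
[2] bne  $5, $3, L7  →  {$0:0, $1:11, $2:10, $3:14, $4:5, $5:65520, $6:19}  ⟨branch taken⟩
[3] xori  $1, $2, 3  →  {$0:0, $1:9, $2:10, $3:14, $4:5, $5:65520, $6:19}
[7] beq  $2, $1, L12  →  {$0:0, $1:9, $2:10, $3:14, $4:5, $5:65520, $6:19}  ⟨branch fallthrough⟩
[8] sub  $6, $2, $5  →  {$0:0, $1:9, $2:10, $3:14, $4:5, $5:65520, $6:26}
[9] or   $2, $2, $0  →  {$0:0, $1:9, $2:10, $3:14, $4:5, $5:65520, $6:26}
[10] andi  $6, $0, 8  →  {$0:0, $1:9, $2:10, $3:14, $4:5, $5:65520, $6:0}
[11] add  $5, $2, $0  →  {$0:0, $1:9, $2:10, $3:14, $4:5, $5:10, $6:0}
[12] addi  $4, $3, 7  →  {$0:0, $1:9, $2:10, $3:14, $4:21, $5:10, $6:0}

$0=0 $1=9 $2=10 $3=14 $4=21 $5=10 $6=0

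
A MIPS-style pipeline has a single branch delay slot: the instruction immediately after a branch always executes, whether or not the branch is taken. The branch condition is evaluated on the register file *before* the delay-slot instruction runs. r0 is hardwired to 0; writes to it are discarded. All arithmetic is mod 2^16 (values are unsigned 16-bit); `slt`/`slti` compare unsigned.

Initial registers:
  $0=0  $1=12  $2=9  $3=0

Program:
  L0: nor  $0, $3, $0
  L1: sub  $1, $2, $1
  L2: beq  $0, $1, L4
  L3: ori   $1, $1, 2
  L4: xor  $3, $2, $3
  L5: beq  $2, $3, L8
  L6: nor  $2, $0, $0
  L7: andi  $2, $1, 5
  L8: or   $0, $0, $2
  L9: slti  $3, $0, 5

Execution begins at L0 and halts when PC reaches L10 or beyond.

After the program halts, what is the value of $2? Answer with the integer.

PC=0  nor  $0, $3, $0        | $0=0 $1=12 $2=9 $3=0
PC=1  sub  $1, $2, $1        | $0=0 $1=65533 $2=9 $3=0
PC=2  beq  $0, $1, L4        | $0=0 $1=65533 $2=9 $3=0  [not taken]
PC=3  ori   $1, $1, 2        | $0=0 $1=65535 $2=9 $3=0
PC=4  xor  $3, $2, $3        | $0=0 $1=65535 $2=9 $3=9
PC=5  beq  $2, $3, L8        | $0=0 $1=65535 $2=9 $3=9  [TAKEN]
PC=6  nor  $2, $0, $0        | $0=0 $1=65535 $2=65535 $3=9
PC=8  or   $0, $0, $2        | $0=0 $1=65535 $2=65535 $3=9
PC=9  slti  $3, $0, 5        | $0=0 $1=65535 $2=65535 $3=1

65535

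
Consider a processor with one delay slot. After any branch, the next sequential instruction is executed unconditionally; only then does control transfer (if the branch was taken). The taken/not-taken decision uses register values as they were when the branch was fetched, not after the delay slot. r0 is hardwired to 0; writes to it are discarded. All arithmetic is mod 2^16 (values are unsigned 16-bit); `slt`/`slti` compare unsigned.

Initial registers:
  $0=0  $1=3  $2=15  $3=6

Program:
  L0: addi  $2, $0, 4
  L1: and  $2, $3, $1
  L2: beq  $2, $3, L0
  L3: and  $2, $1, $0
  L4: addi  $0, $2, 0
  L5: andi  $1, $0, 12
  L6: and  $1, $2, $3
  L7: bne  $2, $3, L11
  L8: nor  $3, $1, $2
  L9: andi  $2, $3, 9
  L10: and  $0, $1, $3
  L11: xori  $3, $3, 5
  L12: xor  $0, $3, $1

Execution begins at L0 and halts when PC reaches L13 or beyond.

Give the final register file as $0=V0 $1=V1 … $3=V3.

$0=0 $1=0 $2=0 $3=65530

[0] addi  $2, $0, 4  →  {$0:0, $1:3, $2:4, $3:6}
[1] and  $2, $3, $1  →  {$0:0, $1:3, $2:2, $3:6}
[2] beq  $2, $3, L0  →  {$0:0, $1:3, $2:2, $3:6}  ⟨branch fallthrough⟩
[3] and  $2, $1, $0  →  {$0:0, $1:3, $2:0, $3:6}
[4] addi  $0, $2, 0  →  {$0:0, $1:3, $2:0, $3:6}
[5] andi  $1, $0, 12  →  {$0:0, $1:0, $2:0, $3:6}
[6] and  $1, $2, $3  →  {$0:0, $1:0, $2:0, $3:6}
[7] bne  $2, $3, L11  →  {$0:0, $1:0, $2:0, $3:6}  ⟨branch taken⟩
[8] nor  $3, $1, $2  →  {$0:0, $1:0, $2:0, $3:65535}
[11] xori  $3, $3, 5  →  {$0:0, $1:0, $2:0, $3:65530}
[12] xor  $0, $3, $1  →  {$0:0, $1:0, $2:0, $3:65530}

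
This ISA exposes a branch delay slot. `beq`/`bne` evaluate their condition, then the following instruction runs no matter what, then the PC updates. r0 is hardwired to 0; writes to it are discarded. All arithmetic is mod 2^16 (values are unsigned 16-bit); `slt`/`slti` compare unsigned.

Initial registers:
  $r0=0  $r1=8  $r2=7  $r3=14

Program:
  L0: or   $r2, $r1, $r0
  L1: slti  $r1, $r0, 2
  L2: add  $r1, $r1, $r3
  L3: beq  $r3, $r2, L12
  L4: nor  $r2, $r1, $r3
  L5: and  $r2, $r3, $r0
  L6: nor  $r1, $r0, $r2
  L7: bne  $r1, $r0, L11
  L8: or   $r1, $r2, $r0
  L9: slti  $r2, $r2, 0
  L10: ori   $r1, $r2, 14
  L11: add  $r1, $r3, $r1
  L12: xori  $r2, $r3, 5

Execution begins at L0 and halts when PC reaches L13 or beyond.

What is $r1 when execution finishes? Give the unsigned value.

PC=0  or   $r2, $r1, $r0     | $r0=0 $r1=8 $r2=8 $r3=14
PC=1  slti  $r1, $r0, 2      | $r0=0 $r1=1 $r2=8 $r3=14
PC=2  add  $r1, $r1, $r3     | $r0=0 $r1=15 $r2=8 $r3=14
PC=3  beq  $r3, $r2, L12     | $r0=0 $r1=15 $r2=8 $r3=14  [not taken]
PC=4  nor  $r2, $r1, $r3     | $r0=0 $r1=15 $r2=65520 $r3=14
PC=5  and  $r2, $r3, $r0     | $r0=0 $r1=15 $r2=0 $r3=14
PC=6  nor  $r1, $r0, $r2     | $r0=0 $r1=65535 $r2=0 $r3=14
PC=7  bne  $r1, $r0, L11     | $r0=0 $r1=65535 $r2=0 $r3=14  [TAKEN]
PC=8  or   $r1, $r2, $r0     | $r0=0 $r1=0 $r2=0 $r3=14
PC=11 add  $r1, $r3, $r1     | $r0=0 $r1=14 $r2=0 $r3=14
PC=12 xori  $r2, $r3, 5      | $r0=0 $r1=14 $r2=11 $r3=14

14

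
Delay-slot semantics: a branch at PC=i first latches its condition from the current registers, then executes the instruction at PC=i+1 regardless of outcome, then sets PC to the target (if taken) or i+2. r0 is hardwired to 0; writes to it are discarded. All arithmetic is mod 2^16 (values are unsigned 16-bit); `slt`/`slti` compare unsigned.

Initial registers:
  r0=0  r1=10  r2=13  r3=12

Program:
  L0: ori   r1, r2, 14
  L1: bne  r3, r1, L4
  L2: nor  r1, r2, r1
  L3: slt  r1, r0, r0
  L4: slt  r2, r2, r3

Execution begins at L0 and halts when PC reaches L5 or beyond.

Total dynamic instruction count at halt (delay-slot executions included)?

PC=0  ori   r1, r2, 14       | r0=0 r1=15 r2=13 r3=12
PC=1  bne  r3, r1, L4        | r0=0 r1=15 r2=13 r3=12  [TAKEN]
PC=2  nor  r1, r2, r1        | r0=0 r1=65520 r2=13 r3=12
PC=4  slt  r2, r2, r3        | r0=0 r1=65520 r2=0 r3=12

4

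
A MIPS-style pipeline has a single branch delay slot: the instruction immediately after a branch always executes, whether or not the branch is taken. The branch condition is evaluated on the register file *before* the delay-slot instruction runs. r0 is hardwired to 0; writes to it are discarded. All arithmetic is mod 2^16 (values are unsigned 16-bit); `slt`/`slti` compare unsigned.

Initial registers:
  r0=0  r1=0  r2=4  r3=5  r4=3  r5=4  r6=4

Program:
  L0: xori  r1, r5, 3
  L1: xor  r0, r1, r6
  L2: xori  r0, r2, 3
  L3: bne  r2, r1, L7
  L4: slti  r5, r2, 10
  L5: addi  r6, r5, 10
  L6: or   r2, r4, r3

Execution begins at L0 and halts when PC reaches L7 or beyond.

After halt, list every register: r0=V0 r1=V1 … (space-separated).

#0 xori  r1, r5, 3 ; 0/7/4/5/3/4/4
#1 xor  r0, r1, r6 ; 0/7/4/5/3/4/4
#2 xori  r0, r2, 3 ; 0/7/4/5/3/4/4
#3 bne  r2, r1, L7 ; 0/7/4/5/3/4/4 ; →target
#4 slti  r5, r2, 10 ; 0/7/4/5/3/1/4

r0=0 r1=7 r2=4 r3=5 r4=3 r5=1 r6=4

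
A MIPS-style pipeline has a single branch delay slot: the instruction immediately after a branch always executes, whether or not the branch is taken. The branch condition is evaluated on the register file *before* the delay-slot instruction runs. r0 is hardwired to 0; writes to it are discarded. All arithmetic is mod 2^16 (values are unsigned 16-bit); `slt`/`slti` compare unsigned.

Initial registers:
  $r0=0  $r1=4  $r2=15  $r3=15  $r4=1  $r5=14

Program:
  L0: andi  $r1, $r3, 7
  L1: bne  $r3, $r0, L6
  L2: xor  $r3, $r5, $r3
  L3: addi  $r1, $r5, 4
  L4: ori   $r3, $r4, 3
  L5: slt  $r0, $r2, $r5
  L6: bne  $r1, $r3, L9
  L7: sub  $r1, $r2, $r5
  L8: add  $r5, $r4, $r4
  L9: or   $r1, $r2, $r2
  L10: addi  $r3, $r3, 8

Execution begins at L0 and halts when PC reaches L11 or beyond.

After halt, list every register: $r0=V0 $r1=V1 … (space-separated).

#0 andi  $r1, $r3, 7 ; 0/7/15/15/1/14
#1 bne  $r3, $r0, L6 ; 0/7/15/15/1/14 ; →target
#2 xor  $r3, $r5, $r3 ; 0/7/15/1/1/14
#6 bne  $r1, $r3, L9 ; 0/7/15/1/1/14 ; →target
#7 sub  $r1, $r2, $r5 ; 0/1/15/1/1/14
#9 or   $r1, $r2, $r2 ; 0/15/15/1/1/14
#10 addi  $r3, $r3, 8 ; 0/15/15/9/1/14

$r0=0 $r1=15 $r2=15 $r3=9 $r4=1 $r5=14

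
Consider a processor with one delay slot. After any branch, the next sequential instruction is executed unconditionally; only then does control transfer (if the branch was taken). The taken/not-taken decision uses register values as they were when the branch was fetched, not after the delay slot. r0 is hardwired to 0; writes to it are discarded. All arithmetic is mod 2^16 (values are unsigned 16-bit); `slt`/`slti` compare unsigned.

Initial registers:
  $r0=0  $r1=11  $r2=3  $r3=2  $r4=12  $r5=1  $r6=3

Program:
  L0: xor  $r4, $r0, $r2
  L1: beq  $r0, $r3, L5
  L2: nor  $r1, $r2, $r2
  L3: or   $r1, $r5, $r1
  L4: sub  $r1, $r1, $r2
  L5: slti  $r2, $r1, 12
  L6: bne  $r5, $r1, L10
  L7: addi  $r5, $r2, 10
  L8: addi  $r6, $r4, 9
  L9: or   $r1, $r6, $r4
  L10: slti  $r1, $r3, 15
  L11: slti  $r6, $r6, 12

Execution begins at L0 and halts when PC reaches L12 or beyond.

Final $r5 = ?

10

PC=0  xor  $r4, $r0, $r2     | $r0=0 $r1=11 $r2=3 $r3=2 $r4=3 $r5=1 $r6=3
PC=1  beq  $r0, $r3, L5      | $r0=0 $r1=11 $r2=3 $r3=2 $r4=3 $r5=1 $r6=3  [not taken]
PC=2  nor  $r1, $r2, $r2     | $r0=0 $r1=65532 $r2=3 $r3=2 $r4=3 $r5=1 $r6=3
PC=3  or   $r1, $r5, $r1     | $r0=0 $r1=65533 $r2=3 $r3=2 $r4=3 $r5=1 $r6=3
PC=4  sub  $r1, $r1, $r2     | $r0=0 $r1=65530 $r2=3 $r3=2 $r4=3 $r5=1 $r6=3
PC=5  slti  $r2, $r1, 12     | $r0=0 $r1=65530 $r2=0 $r3=2 $r4=3 $r5=1 $r6=3
PC=6  bne  $r5, $r1, L10     | $r0=0 $r1=65530 $r2=0 $r3=2 $r4=3 $r5=1 $r6=3  [TAKEN]
PC=7  addi  $r5, $r2, 10     | $r0=0 $r1=65530 $r2=0 $r3=2 $r4=3 $r5=10 $r6=3
PC=10 slti  $r1, $r3, 15     | $r0=0 $r1=1 $r2=0 $r3=2 $r4=3 $r5=10 $r6=3
PC=11 slti  $r6, $r6, 12     | $r0=0 $r1=1 $r2=0 $r3=2 $r4=3 $r5=10 $r6=1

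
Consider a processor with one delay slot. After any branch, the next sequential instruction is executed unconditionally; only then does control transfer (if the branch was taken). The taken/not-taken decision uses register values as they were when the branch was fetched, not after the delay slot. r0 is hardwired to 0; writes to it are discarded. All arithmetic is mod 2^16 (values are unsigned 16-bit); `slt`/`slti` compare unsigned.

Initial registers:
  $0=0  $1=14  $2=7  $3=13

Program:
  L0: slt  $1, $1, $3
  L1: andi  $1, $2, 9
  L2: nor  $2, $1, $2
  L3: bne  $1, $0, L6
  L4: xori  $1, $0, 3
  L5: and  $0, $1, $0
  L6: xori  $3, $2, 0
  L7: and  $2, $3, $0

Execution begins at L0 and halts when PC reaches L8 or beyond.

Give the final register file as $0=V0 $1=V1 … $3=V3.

PC=0  slt  $1, $1, $3        | $0=0 $1=0 $2=7 $3=13
PC=1  andi  $1, $2, 9        | $0=0 $1=1 $2=7 $3=13
PC=2  nor  $2, $1, $2        | $0=0 $1=1 $2=65528 $3=13
PC=3  bne  $1, $0, L6        | $0=0 $1=1 $2=65528 $3=13  [TAKEN]
PC=4  xori  $1, $0, 3        | $0=0 $1=3 $2=65528 $3=13
PC=6  xori  $3, $2, 0        | $0=0 $1=3 $2=65528 $3=65528
PC=7  and  $2, $3, $0        | $0=0 $1=3 $2=0 $3=65528

$0=0 $1=3 $2=0 $3=65528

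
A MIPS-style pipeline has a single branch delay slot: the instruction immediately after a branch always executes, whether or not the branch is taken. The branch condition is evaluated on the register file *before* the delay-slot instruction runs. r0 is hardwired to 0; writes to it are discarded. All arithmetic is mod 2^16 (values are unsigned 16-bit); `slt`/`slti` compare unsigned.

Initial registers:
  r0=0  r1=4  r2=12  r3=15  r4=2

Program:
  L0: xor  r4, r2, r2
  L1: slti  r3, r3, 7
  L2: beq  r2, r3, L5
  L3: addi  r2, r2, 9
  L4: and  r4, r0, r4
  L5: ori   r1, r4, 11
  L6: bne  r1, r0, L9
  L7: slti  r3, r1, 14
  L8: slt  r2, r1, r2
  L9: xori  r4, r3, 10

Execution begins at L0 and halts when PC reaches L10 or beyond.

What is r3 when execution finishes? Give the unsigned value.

  step pc=0: xor  r4, r2, r2  regs=(0,4,12,15,0)
  step pc=1: slti  r3, r3, 7  regs=(0,4,12,0,0)
  step pc=2: beq  r2, r3, L5  cond=F  regs=(0,4,12,0,0)
  step pc=3: addi  r2, r2, 9  regs=(0,4,21,0,0)
  step pc=4: and  r4, r0, r4  regs=(0,4,21,0,0)
  step pc=5: ori   r1, r4, 11  regs=(0,11,21,0,0)
  step pc=6: bne  r1, r0, L9  cond=T  regs=(0,11,21,0,0)
  step pc=7: slti  r3, r1, 14  regs=(0,11,21,1,0)
  step pc=9: xori  r4, r3, 10  regs=(0,11,21,1,11)

1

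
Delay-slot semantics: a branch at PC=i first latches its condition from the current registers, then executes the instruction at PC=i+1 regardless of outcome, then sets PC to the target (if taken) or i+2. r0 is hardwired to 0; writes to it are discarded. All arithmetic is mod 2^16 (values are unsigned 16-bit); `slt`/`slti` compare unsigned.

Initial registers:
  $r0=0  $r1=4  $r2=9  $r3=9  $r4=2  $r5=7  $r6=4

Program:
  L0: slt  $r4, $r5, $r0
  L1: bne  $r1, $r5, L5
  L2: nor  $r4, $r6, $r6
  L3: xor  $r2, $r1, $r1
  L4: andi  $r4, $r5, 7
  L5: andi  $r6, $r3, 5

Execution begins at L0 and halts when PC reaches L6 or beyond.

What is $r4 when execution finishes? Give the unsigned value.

[0] slt  $r4, $r5, $r0  →  {$r0:0, $r1:4, $r2:9, $r3:9, $r4:0, $r5:7, $r6:4}
[1] bne  $r1, $r5, L5  →  {$r0:0, $r1:4, $r2:9, $r3:9, $r4:0, $r5:7, $r6:4}  ⟨branch taken⟩
[2] nor  $r4, $r6, $r6  →  {$r0:0, $r1:4, $r2:9, $r3:9, $r4:65531, $r5:7, $r6:4}
[5] andi  $r6, $r3, 5  →  {$r0:0, $r1:4, $r2:9, $r3:9, $r4:65531, $r5:7, $r6:1}

65531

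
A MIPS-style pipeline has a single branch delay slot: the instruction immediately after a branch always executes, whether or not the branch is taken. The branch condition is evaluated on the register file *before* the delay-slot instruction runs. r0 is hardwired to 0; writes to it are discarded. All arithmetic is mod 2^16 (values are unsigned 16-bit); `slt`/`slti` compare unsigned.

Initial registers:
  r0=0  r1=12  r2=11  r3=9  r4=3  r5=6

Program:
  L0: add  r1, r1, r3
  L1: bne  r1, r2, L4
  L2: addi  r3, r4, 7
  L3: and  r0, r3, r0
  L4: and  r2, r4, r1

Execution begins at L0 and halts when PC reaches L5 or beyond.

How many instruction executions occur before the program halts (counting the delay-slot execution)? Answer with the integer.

PC=0  add  r1, r1, r3        | r0=0 r1=21 r2=11 r3=9 r4=3 r5=6
PC=1  bne  r1, r2, L4        | r0=0 r1=21 r2=11 r3=9 r4=3 r5=6  [TAKEN]
PC=2  addi  r3, r4, 7        | r0=0 r1=21 r2=11 r3=10 r4=3 r5=6
PC=4  and  r2, r4, r1        | r0=0 r1=21 r2=1 r3=10 r4=3 r5=6

4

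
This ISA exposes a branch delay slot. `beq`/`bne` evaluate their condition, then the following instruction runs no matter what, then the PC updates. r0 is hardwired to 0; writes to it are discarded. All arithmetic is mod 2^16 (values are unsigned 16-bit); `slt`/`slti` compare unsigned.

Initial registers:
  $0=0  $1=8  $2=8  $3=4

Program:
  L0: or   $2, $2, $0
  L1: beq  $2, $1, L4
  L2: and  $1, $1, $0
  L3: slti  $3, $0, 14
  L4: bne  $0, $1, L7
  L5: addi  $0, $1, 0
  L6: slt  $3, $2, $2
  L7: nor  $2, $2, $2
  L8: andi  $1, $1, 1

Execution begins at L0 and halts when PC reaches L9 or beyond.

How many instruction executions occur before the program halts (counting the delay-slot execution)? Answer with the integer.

8

  step pc=0: or   $2, $2, $0  regs=(0,8,8,4)
  step pc=1: beq  $2, $1, L4  cond=T  regs=(0,8,8,4)
  step pc=2: and  $1, $1, $0  regs=(0,0,8,4)
  step pc=4: bne  $0, $1, L7  cond=F  regs=(0,0,8,4)
  step pc=5: addi  $0, $1, 0  regs=(0,0,8,4)
  step pc=6: slt  $3, $2, $2  regs=(0,0,8,0)
  step pc=7: nor  $2, $2, $2  regs=(0,0,65527,0)
  step pc=8: andi  $1, $1, 1  regs=(0,0,65527,0)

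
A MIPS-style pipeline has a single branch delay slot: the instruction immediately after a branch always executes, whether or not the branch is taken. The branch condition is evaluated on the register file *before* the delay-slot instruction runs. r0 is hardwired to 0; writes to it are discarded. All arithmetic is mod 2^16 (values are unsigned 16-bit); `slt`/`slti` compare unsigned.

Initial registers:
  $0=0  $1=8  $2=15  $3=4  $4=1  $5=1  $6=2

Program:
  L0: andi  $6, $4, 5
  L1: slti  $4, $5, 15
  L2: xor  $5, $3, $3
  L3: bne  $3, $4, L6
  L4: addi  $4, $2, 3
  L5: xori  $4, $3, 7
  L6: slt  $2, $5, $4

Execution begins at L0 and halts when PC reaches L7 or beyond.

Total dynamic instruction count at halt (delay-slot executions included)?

[0] andi  $6, $4, 5  →  {$0:0, $1:8, $2:15, $3:4, $4:1, $5:1, $6:1}
[1] slti  $4, $5, 15  →  {$0:0, $1:8, $2:15, $3:4, $4:1, $5:1, $6:1}
[2] xor  $5, $3, $3  →  {$0:0, $1:8, $2:15, $3:4, $4:1, $5:0, $6:1}
[3] bne  $3, $4, L6  →  {$0:0, $1:8, $2:15, $3:4, $4:1, $5:0, $6:1}  ⟨branch taken⟩
[4] addi  $4, $2, 3  →  {$0:0, $1:8, $2:15, $3:4, $4:18, $5:0, $6:1}
[6] slt  $2, $5, $4  →  {$0:0, $1:8, $2:1, $3:4, $4:18, $5:0, $6:1}

6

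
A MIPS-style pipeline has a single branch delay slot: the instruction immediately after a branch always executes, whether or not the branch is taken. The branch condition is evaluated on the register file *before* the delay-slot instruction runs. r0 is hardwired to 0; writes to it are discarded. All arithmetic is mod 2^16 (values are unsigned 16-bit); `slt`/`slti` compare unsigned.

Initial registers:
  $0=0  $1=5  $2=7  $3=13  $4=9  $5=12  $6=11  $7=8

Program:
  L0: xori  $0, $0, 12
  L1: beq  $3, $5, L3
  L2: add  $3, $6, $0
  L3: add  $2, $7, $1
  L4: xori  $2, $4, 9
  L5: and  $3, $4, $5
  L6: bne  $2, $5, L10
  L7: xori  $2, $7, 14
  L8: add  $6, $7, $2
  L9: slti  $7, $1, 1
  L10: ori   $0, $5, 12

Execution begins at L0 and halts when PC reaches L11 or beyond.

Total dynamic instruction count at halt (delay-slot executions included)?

9

[0] xori  $0, $0, 12  →  {$0:0, $1:5, $2:7, $3:13, $4:9, $5:12, $6:11, $7:8}
[1] beq  $3, $5, L3  →  {$0:0, $1:5, $2:7, $3:13, $4:9, $5:12, $6:11, $7:8}  ⟨branch fallthrough⟩
[2] add  $3, $6, $0  →  {$0:0, $1:5, $2:7, $3:11, $4:9, $5:12, $6:11, $7:8}
[3] add  $2, $7, $1  →  {$0:0, $1:5, $2:13, $3:11, $4:9, $5:12, $6:11, $7:8}
[4] xori  $2, $4, 9  →  {$0:0, $1:5, $2:0, $3:11, $4:9, $5:12, $6:11, $7:8}
[5] and  $3, $4, $5  →  {$0:0, $1:5, $2:0, $3:8, $4:9, $5:12, $6:11, $7:8}
[6] bne  $2, $5, L10  →  {$0:0, $1:5, $2:0, $3:8, $4:9, $5:12, $6:11, $7:8}  ⟨branch taken⟩
[7] xori  $2, $7, 14  →  {$0:0, $1:5, $2:6, $3:8, $4:9, $5:12, $6:11, $7:8}
[10] ori   $0, $5, 12  →  {$0:0, $1:5, $2:6, $3:8, $4:9, $5:12, $6:11, $7:8}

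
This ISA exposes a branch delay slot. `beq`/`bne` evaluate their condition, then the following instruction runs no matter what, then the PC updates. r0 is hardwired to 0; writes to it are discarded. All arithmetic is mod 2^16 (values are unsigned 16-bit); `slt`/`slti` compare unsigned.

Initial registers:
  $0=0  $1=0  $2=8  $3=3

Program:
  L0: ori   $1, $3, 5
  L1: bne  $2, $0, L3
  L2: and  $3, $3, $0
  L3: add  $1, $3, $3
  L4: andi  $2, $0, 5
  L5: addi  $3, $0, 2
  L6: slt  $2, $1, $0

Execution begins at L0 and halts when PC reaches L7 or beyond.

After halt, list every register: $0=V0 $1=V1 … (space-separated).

PC=0  ori   $1, $3, 5        | $0=0 $1=7 $2=8 $3=3
PC=1  bne  $2, $0, L3        | $0=0 $1=7 $2=8 $3=3  [TAKEN]
PC=2  and  $3, $3, $0        | $0=0 $1=7 $2=8 $3=0
PC=3  add  $1, $3, $3        | $0=0 $1=0 $2=8 $3=0
PC=4  andi  $2, $0, 5        | $0=0 $1=0 $2=0 $3=0
PC=5  addi  $3, $0, 2        | $0=0 $1=0 $2=0 $3=2
PC=6  slt  $2, $1, $0        | $0=0 $1=0 $2=0 $3=2

$0=0 $1=0 $2=0 $3=2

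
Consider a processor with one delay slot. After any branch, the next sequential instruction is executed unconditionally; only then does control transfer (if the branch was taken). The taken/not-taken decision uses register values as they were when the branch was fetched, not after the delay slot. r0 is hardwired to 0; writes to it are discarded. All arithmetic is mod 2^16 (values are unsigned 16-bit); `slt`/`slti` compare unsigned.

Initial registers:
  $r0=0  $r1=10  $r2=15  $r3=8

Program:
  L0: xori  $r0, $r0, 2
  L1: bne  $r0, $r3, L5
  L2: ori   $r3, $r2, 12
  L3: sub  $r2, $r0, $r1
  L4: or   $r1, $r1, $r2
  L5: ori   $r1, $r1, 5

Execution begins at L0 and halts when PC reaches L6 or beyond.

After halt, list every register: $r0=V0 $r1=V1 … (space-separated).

$r0=0 $r1=15 $r2=15 $r3=15

[0] xori  $r0, $r0, 2  →  {$r0:0, $r1:10, $r2:15, $r3:8}
[1] bne  $r0, $r3, L5  →  {$r0:0, $r1:10, $r2:15, $r3:8}  ⟨branch taken⟩
[2] ori   $r3, $r2, 12  →  {$r0:0, $r1:10, $r2:15, $r3:15}
[5] ori   $r1, $r1, 5  →  {$r0:0, $r1:15, $r2:15, $r3:15}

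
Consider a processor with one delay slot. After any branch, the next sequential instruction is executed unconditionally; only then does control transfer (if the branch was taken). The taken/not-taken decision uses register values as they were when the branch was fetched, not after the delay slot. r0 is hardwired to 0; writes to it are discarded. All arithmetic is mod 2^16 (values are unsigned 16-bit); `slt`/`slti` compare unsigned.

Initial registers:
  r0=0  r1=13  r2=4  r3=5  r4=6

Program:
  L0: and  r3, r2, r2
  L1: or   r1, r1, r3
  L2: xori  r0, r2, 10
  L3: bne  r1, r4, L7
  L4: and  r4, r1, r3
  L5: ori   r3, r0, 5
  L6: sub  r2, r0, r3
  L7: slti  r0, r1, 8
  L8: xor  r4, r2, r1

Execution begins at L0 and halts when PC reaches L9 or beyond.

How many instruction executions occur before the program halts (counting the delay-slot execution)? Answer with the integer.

PC=0  and  r3, r2, r2        | r0=0 r1=13 r2=4 r3=4 r4=6
PC=1  or   r1, r1, r3        | r0=0 r1=13 r2=4 r3=4 r4=6
PC=2  xori  r0, r2, 10       | r0=0 r1=13 r2=4 r3=4 r4=6
PC=3  bne  r1, r4, L7        | r0=0 r1=13 r2=4 r3=4 r4=6  [TAKEN]
PC=4  and  r4, r1, r3        | r0=0 r1=13 r2=4 r3=4 r4=4
PC=7  slti  r0, r1, 8        | r0=0 r1=13 r2=4 r3=4 r4=4
PC=8  xor  r4, r2, r1        | r0=0 r1=13 r2=4 r3=4 r4=9

7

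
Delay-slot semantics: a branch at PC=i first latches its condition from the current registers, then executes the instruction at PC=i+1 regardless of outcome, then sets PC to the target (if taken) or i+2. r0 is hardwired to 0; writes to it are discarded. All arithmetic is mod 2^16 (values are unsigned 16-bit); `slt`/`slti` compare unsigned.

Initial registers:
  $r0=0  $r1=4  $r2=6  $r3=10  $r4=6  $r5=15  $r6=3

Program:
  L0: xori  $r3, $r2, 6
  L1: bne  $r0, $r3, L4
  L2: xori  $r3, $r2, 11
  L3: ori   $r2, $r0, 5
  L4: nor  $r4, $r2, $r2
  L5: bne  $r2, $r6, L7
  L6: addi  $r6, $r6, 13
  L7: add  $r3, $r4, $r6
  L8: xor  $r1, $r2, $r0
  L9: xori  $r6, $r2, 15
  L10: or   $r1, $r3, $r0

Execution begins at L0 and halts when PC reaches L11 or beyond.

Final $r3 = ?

#0 xori  $r3, $r2, 6 ; 0/4/6/0/6/15/3
#1 bne  $r0, $r3, L4 ; 0/4/6/0/6/15/3 ; →fallthru
#2 xori  $r3, $r2, 11 ; 0/4/6/13/6/15/3
#3 ori   $r2, $r0, 5 ; 0/4/5/13/6/15/3
#4 nor  $r4, $r2, $r2 ; 0/4/5/13/65530/15/3
#5 bne  $r2, $r6, L7 ; 0/4/5/13/65530/15/3 ; →target
#6 addi  $r6, $r6, 13 ; 0/4/5/13/65530/15/16
#7 add  $r3, $r4, $r6 ; 0/4/5/10/65530/15/16
#8 xor  $r1, $r2, $r0 ; 0/5/5/10/65530/15/16
#9 xori  $r6, $r2, 15 ; 0/5/5/10/65530/15/10
#10 or   $r1, $r3, $r0 ; 0/10/5/10/65530/15/10

10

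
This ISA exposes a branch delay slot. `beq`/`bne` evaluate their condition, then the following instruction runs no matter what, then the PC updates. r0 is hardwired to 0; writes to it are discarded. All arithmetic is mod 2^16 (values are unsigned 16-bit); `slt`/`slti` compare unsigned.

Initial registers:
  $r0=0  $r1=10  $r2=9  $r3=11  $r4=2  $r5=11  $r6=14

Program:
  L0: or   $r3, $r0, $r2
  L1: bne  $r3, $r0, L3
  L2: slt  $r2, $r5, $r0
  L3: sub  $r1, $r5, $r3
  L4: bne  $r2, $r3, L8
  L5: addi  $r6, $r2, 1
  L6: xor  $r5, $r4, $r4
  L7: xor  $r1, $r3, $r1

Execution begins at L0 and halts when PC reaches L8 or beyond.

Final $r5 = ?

11

  step pc=0: or   $r3, $r0, $r2  regs=(0,10,9,9,2,11,14)
  step pc=1: bne  $r3, $r0, L3  cond=T  regs=(0,10,9,9,2,11,14)
  step pc=2: slt  $r2, $r5, $r0  regs=(0,10,0,9,2,11,14)
  step pc=3: sub  $r1, $r5, $r3  regs=(0,2,0,9,2,11,14)
  step pc=4: bne  $r2, $r3, L8  cond=T  regs=(0,2,0,9,2,11,14)
  step pc=5: addi  $r6, $r2, 1  regs=(0,2,0,9,2,11,1)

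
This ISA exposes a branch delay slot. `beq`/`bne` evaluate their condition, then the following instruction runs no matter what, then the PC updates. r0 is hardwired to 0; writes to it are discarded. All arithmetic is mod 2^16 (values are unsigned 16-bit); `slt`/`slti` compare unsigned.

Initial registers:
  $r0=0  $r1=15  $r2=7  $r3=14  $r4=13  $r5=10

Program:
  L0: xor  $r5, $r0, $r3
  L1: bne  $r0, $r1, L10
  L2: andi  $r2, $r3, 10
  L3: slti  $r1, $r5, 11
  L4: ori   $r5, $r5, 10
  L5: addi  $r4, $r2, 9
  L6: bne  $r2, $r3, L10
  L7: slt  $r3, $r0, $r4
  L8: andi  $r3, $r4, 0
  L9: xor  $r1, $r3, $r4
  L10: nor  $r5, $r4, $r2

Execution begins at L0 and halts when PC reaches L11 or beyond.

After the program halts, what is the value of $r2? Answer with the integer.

PC=0  xor  $r5, $r0, $r3     | $r0=0 $r1=15 $r2=7 $r3=14 $r4=13 $r5=14
PC=1  bne  $r0, $r1, L10     | $r0=0 $r1=15 $r2=7 $r3=14 $r4=13 $r5=14  [TAKEN]
PC=2  andi  $r2, $r3, 10     | $r0=0 $r1=15 $r2=10 $r3=14 $r4=13 $r5=14
PC=10 nor  $r5, $r4, $r2     | $r0=0 $r1=15 $r2=10 $r3=14 $r4=13 $r5=65520

10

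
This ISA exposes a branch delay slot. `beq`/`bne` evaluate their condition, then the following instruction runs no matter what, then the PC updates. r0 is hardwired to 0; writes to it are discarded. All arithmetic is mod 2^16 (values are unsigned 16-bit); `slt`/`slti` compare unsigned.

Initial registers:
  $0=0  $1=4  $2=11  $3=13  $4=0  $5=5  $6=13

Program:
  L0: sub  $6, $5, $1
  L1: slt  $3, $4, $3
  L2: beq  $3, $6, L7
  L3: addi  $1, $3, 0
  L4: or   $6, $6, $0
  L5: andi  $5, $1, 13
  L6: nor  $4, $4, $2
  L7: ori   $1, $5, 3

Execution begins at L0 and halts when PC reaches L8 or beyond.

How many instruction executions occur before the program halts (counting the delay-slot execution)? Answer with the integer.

5

  step pc=0: sub  $6, $5, $1  regs=(0,4,11,13,0,5,1)
  step pc=1: slt  $3, $4, $3  regs=(0,4,11,1,0,5,1)
  step pc=2: beq  $3, $6, L7  cond=T  regs=(0,4,11,1,0,5,1)
  step pc=3: addi  $1, $3, 0  regs=(0,1,11,1,0,5,1)
  step pc=7: ori   $1, $5, 3  regs=(0,7,11,1,0,5,1)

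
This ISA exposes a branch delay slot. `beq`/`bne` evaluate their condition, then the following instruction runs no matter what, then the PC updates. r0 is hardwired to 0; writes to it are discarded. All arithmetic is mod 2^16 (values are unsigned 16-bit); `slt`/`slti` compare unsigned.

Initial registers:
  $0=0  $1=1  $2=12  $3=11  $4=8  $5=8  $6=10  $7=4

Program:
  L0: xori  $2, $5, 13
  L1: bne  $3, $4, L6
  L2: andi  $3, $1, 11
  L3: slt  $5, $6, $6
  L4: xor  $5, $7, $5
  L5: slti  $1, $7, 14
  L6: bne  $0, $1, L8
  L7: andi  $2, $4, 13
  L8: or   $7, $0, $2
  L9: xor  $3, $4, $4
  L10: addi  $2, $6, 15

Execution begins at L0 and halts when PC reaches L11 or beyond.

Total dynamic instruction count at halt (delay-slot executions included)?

[0] xori  $2, $5, 13  →  {$0:0, $1:1, $2:5, $3:11, $4:8, $5:8, $6:10, $7:4}
[1] bne  $3, $4, L6  →  {$0:0, $1:1, $2:5, $3:11, $4:8, $5:8, $6:10, $7:4}  ⟨branch taken⟩
[2] andi  $3, $1, 11  →  {$0:0, $1:1, $2:5, $3:1, $4:8, $5:8, $6:10, $7:4}
[6] bne  $0, $1, L8  →  {$0:0, $1:1, $2:5, $3:1, $4:8, $5:8, $6:10, $7:4}  ⟨branch taken⟩
[7] andi  $2, $4, 13  →  {$0:0, $1:1, $2:8, $3:1, $4:8, $5:8, $6:10, $7:4}
[8] or   $7, $0, $2  →  {$0:0, $1:1, $2:8, $3:1, $4:8, $5:8, $6:10, $7:8}
[9] xor  $3, $4, $4  →  {$0:0, $1:1, $2:8, $3:0, $4:8, $5:8, $6:10, $7:8}
[10] addi  $2, $6, 15  →  {$0:0, $1:1, $2:25, $3:0, $4:8, $5:8, $6:10, $7:8}

8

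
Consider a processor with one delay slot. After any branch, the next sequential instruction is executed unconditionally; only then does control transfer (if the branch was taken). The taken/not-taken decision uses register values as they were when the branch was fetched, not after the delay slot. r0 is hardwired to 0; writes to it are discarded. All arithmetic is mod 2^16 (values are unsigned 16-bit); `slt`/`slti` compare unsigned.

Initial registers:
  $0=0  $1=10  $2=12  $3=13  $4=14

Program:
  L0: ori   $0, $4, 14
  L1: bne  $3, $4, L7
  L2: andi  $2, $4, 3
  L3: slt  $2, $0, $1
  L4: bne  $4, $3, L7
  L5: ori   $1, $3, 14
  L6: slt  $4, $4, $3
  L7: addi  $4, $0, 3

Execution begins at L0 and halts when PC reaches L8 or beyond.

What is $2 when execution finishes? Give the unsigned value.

2

  step pc=0: ori   $0, $4, 14  regs=(0,10,12,13,14)
  step pc=1: bne  $3, $4, L7  cond=T  regs=(0,10,12,13,14)
  step pc=2: andi  $2, $4, 3  regs=(0,10,2,13,14)
  step pc=7: addi  $4, $0, 3  regs=(0,10,2,13,3)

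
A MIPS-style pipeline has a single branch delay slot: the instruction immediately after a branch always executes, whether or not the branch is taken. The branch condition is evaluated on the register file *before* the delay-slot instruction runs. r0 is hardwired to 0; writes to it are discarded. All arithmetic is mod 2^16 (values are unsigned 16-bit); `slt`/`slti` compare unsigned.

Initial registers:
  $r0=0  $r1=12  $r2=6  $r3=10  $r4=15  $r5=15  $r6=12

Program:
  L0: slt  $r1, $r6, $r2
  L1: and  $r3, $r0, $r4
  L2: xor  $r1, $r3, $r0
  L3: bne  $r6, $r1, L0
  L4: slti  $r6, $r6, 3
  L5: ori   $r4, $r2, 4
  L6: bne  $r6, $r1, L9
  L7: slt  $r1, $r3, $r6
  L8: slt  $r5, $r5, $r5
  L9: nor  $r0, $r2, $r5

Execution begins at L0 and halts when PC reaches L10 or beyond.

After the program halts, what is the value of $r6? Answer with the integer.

  step pc=0: slt  $r1, $r6, $r2  regs=(0,0,6,10,15,15,12)
  step pc=1: and  $r3, $r0, $r4  regs=(0,0,6,0,15,15,12)
  step pc=2: xor  $r1, $r3, $r0  regs=(0,0,6,0,15,15,12)
  step pc=3: bne  $r6, $r1, L0  cond=T  regs=(0,0,6,0,15,15,12)
  step pc=4: slti  $r6, $r6, 3  regs=(0,0,6,0,15,15,0)
  step pc=0: slt  $r1, $r6, $r2  regs=(0,1,6,0,15,15,0)
  step pc=1: and  $r3, $r0, $r4  regs=(0,1,6,0,15,15,0)
  step pc=2: xor  $r1, $r3, $r0  regs=(0,0,6,0,15,15,0)
  step pc=3: bne  $r6, $r1, L0  cond=F  regs=(0,0,6,0,15,15,0)
  step pc=4: slti  $r6, $r6, 3  regs=(0,0,6,0,15,15,1)
  step pc=5: ori   $r4, $r2, 4  regs=(0,0,6,0,6,15,1)
  step pc=6: bne  $r6, $r1, L9  cond=T  regs=(0,0,6,0,6,15,1)
  step pc=7: slt  $r1, $r3, $r6  regs=(0,1,6,0,6,15,1)
  step pc=9: nor  $r0, $r2, $r5  regs=(0,1,6,0,6,15,1)

1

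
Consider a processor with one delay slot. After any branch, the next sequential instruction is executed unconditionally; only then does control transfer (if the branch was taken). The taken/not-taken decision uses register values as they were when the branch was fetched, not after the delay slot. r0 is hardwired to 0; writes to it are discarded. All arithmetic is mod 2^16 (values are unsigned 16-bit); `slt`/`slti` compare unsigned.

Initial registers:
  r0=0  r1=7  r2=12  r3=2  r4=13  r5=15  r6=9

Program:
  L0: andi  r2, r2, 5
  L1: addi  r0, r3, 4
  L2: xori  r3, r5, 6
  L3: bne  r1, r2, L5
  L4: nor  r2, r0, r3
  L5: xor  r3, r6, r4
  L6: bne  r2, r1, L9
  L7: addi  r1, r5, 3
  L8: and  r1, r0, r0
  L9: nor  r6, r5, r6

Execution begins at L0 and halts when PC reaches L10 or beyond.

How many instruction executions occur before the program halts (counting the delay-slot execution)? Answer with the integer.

#0 andi  r2, r2, 5 ; 0/7/4/2/13/15/9
#1 addi  r0, r3, 4 ; 0/7/4/2/13/15/9
#2 xori  r3, r5, 6 ; 0/7/4/9/13/15/9
#3 bne  r1, r2, L5 ; 0/7/4/9/13/15/9 ; →target
#4 nor  r2, r0, r3 ; 0/7/65526/9/13/15/9
#5 xor  r3, r6, r4 ; 0/7/65526/4/13/15/9
#6 bne  r2, r1, L9 ; 0/7/65526/4/13/15/9 ; →target
#7 addi  r1, r5, 3 ; 0/18/65526/4/13/15/9
#9 nor  r6, r5, r6 ; 0/18/65526/4/13/15/65520

9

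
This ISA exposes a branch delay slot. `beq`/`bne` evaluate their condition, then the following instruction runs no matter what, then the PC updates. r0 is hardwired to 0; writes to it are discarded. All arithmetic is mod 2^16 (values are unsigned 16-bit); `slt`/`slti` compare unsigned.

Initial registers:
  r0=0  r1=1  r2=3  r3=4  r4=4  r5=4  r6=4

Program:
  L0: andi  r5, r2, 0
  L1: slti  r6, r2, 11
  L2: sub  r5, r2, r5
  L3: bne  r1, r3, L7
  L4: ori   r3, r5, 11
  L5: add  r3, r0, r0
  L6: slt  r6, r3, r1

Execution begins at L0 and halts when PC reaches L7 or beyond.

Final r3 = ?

  step pc=0: andi  r5, r2, 0  regs=(0,1,3,4,4,0,4)
  step pc=1: slti  r6, r2, 11  regs=(0,1,3,4,4,0,1)
  step pc=2: sub  r5, r2, r5  regs=(0,1,3,4,4,3,1)
  step pc=3: bne  r1, r3, L7  cond=T  regs=(0,1,3,4,4,3,1)
  step pc=4: ori   r3, r5, 11  regs=(0,1,3,11,4,3,1)

11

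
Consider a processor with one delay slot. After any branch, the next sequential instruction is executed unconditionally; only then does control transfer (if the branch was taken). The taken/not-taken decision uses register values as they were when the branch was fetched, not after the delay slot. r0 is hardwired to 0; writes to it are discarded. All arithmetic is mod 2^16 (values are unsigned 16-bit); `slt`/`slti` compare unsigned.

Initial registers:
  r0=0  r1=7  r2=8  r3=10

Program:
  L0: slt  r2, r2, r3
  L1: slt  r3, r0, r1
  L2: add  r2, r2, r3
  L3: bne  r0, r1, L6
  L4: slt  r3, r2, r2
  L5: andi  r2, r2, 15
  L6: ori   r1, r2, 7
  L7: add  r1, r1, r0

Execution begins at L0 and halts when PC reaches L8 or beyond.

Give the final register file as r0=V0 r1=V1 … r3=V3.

#0 slt  r2, r2, r3 ; 0/7/1/10
#1 slt  r3, r0, r1 ; 0/7/1/1
#2 add  r2, r2, r3 ; 0/7/2/1
#3 bne  r0, r1, L6 ; 0/7/2/1 ; →target
#4 slt  r3, r2, r2 ; 0/7/2/0
#6 ori   r1, r2, 7 ; 0/7/2/0
#7 add  r1, r1, r0 ; 0/7/2/0

r0=0 r1=7 r2=2 r3=0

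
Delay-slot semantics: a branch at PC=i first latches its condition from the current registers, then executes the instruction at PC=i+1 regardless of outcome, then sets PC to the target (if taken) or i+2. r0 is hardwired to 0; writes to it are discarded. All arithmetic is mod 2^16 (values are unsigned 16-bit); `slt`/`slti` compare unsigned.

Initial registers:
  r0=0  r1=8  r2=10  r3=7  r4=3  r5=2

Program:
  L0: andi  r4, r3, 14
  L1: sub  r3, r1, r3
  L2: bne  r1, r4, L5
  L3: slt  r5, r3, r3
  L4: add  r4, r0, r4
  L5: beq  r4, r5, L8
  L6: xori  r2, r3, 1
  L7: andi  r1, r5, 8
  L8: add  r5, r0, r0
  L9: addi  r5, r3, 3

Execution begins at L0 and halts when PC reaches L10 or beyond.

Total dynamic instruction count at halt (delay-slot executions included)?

9

#0 andi  r4, r3, 14 ; 0/8/10/7/6/2
#1 sub  r3, r1, r3 ; 0/8/10/1/6/2
#2 bne  r1, r4, L5 ; 0/8/10/1/6/2 ; →target
#3 slt  r5, r3, r3 ; 0/8/10/1/6/0
#5 beq  r4, r5, L8 ; 0/8/10/1/6/0 ; →fallthru
#6 xori  r2, r3, 1 ; 0/8/0/1/6/0
#7 andi  r1, r5, 8 ; 0/0/0/1/6/0
#8 add  r5, r0, r0 ; 0/0/0/1/6/0
#9 addi  r5, r3, 3 ; 0/0/0/1/6/4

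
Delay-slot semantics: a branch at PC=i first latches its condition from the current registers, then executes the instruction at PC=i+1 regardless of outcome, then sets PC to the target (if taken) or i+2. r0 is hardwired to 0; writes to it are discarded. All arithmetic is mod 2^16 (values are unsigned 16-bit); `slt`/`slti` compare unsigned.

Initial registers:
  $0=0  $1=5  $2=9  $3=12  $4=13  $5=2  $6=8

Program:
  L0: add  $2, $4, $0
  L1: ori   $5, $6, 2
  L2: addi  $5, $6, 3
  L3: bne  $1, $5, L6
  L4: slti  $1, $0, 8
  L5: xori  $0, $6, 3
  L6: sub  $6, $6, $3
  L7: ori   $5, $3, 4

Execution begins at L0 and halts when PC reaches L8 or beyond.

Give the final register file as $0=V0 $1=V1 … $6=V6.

[0] add  $2, $4, $0  →  {$0:0, $1:5, $2:13, $3:12, $4:13, $5:2, $6:8}
[1] ori   $5, $6, 2  →  {$0:0, $1:5, $2:13, $3:12, $4:13, $5:10, $6:8}
[2] addi  $5, $6, 3  →  {$0:0, $1:5, $2:13, $3:12, $4:13, $5:11, $6:8}
[3] bne  $1, $5, L6  →  {$0:0, $1:5, $2:13, $3:12, $4:13, $5:11, $6:8}  ⟨branch taken⟩
[4] slti  $1, $0, 8  →  {$0:0, $1:1, $2:13, $3:12, $4:13, $5:11, $6:8}
[6] sub  $6, $6, $3  →  {$0:0, $1:1, $2:13, $3:12, $4:13, $5:11, $6:65532}
[7] ori   $5, $3, 4  →  {$0:0, $1:1, $2:13, $3:12, $4:13, $5:12, $6:65532}

$0=0 $1=1 $2=13 $3=12 $4=13 $5=12 $6=65532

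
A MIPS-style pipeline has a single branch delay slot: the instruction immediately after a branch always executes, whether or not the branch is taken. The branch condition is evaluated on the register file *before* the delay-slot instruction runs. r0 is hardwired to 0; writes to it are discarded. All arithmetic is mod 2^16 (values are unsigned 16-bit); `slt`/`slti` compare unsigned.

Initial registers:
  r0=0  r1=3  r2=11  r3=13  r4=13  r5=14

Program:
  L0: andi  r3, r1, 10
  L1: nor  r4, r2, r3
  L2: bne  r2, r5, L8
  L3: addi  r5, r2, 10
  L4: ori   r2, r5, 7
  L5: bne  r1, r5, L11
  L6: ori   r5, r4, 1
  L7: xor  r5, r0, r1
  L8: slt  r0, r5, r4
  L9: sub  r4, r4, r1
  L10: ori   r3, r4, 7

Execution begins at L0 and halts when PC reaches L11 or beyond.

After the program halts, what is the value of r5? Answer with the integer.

21

#0 andi  r3, r1, 10 ; 0/3/11/2/13/14
#1 nor  r4, r2, r3 ; 0/3/11/2/65524/14
#2 bne  r2, r5, L8 ; 0/3/11/2/65524/14 ; →target
#3 addi  r5, r2, 10 ; 0/3/11/2/65524/21
#8 slt  r0, r5, r4 ; 0/3/11/2/65524/21
#9 sub  r4, r4, r1 ; 0/3/11/2/65521/21
#10 ori   r3, r4, 7 ; 0/3/11/65527/65521/21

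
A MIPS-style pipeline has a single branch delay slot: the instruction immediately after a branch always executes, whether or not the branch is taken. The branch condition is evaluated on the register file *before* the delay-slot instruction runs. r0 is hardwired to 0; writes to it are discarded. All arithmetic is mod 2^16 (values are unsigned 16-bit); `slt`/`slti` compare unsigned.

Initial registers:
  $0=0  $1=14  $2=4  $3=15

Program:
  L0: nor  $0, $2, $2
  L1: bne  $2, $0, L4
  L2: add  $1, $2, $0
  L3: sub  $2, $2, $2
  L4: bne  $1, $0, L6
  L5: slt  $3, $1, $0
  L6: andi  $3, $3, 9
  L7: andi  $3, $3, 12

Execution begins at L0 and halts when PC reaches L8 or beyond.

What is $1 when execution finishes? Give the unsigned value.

4

[0] nor  $0, $2, $2  →  {$0:0, $1:14, $2:4, $3:15}
[1] bne  $2, $0, L4  →  {$0:0, $1:14, $2:4, $3:15}  ⟨branch taken⟩
[2] add  $1, $2, $0  →  {$0:0, $1:4, $2:4, $3:15}
[4] bne  $1, $0, L6  →  {$0:0, $1:4, $2:4, $3:15}  ⟨branch taken⟩
[5] slt  $3, $1, $0  →  {$0:0, $1:4, $2:4, $3:0}
[6] andi  $3, $3, 9  →  {$0:0, $1:4, $2:4, $3:0}
[7] andi  $3, $3, 12  →  {$0:0, $1:4, $2:4, $3:0}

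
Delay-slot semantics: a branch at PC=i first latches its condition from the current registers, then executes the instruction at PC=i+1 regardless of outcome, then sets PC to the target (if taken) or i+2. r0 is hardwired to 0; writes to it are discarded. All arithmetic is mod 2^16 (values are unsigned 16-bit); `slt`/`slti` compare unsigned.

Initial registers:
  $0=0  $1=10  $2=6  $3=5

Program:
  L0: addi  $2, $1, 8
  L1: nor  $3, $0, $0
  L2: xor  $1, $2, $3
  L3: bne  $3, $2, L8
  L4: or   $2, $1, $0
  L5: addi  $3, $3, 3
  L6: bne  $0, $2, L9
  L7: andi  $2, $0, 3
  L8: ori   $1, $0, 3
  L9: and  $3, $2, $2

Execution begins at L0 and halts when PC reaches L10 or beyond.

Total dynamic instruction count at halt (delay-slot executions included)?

7

#0 addi  $2, $1, 8 ; 0/10/18/5
#1 nor  $3, $0, $0 ; 0/10/18/65535
#2 xor  $1, $2, $3 ; 0/65517/18/65535
#3 bne  $3, $2, L8 ; 0/65517/18/65535 ; →target
#4 or   $2, $1, $0 ; 0/65517/65517/65535
#8 ori   $1, $0, 3 ; 0/3/65517/65535
#9 and  $3, $2, $2 ; 0/3/65517/65517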